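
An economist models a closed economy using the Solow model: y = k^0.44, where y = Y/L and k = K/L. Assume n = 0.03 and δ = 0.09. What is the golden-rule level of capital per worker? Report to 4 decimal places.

Break-even investment rate: n + δ = 0.03 + 0.09 = 0.12.
Setting f'(k) = n+δ gives 0.44·k^(0.44−1) = 0.12, hence k_gold = (0.44/0.12)^(1/0.56) ≈ 10.1772.

k_gold ≈ 10.1772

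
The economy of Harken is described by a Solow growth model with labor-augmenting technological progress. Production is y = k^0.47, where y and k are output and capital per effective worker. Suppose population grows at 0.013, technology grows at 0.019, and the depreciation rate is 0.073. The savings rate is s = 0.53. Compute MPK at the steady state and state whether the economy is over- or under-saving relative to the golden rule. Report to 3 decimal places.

over-saving; MPK ≈ 0.093

Break-even investment rate: n + g + δ = 0.013 + 0.019 + 0.073 = 0.105.
Steady-state k*: s·k^0.47 = 0.105·k gives k* = (0.53/0.105)^(1/0.53) ≈ 21.2118.
MPK = 0.47·21.2118^(-0.53) ≈ 0.0931.
MPK < n+g+δ = 0.105, so the economy is dynamically inefficient (over-saving).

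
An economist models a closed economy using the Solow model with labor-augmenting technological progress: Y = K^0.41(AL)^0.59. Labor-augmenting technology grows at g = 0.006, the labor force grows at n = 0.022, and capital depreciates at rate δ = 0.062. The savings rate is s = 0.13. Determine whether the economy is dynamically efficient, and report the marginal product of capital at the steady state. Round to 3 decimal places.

dynamically efficient; MPK ≈ 0.284

Capital per effective worker breaks even when investment replaces (n + g + δ)·k; here n + g + δ = 0.09.
Steady-state k*: s·k^0.41 = 0.09·k gives k* = (0.13/0.09)^(1/0.59) ≈ 1.8650.
MPK = 0.41·1.8650^(-0.59) ≈ 0.2838.
MPK > n+g+δ = 0.09, so the economy is dynamically efficient (under-saving).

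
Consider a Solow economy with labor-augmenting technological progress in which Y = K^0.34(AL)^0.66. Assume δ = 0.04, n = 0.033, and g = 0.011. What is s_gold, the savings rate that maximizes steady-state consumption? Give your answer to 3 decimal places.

s_gold = 0.340

n + g + δ = 0.033 + 0.011 + 0.04 = 0.084.
At the golden rule MPK = n+g+δ, and in any Cobb-Douglas steady state s = (n+g+δ)·k/y = MPK·k/y = capital's share 0.34.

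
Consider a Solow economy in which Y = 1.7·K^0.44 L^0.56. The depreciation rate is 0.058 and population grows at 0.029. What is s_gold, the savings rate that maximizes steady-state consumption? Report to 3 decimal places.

s_gold = 0.440

Capital per worker breaks even when investment replaces (n + δ)·k; here n + δ = 0.087.
At the golden rule MPK = n+δ, and in any Cobb-Douglas steady state s = (n+δ)·k/y = MPK·k/y = capital's share 0.44.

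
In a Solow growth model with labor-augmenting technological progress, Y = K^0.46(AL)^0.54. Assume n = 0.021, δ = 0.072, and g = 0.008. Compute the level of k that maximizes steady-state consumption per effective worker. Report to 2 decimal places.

k_gold ≈ 16.57

Break-even investment rate: n + g + δ = 0.021 + 0.008 + 0.072 = 0.101.
Setting f'(k) = n+g+δ gives 0.46·k^(0.46−1) = 0.101, hence k_gold = (0.46/0.101)^(1/0.54) ≈ 16.5702.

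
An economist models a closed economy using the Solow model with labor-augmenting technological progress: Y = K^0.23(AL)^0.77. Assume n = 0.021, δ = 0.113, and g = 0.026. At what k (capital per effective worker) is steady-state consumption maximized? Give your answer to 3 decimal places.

k_gold ≈ 1.602

Break-even investment rate: n + g + δ = 0.021 + 0.026 + 0.113 = 0.16.
Golden rule sets MPK = n+g+δ: 0.23·k^(0.23−1) = 0.16, so k_gold = (0.23/0.16)^(1/0.77) ≈ 1.6021.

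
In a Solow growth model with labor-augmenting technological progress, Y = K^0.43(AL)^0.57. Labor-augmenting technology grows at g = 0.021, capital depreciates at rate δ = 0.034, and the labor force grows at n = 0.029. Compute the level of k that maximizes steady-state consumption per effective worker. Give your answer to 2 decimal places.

n + g + δ = 0.029 + 0.021 + 0.034 = 0.084.
Maximizing c = f(k) − (n+g+δ)·k gives f'(k) = n+g+δ, i.e. 0.43·k^(0.43−1) = 0.084, so k_gold = (0.43/0.084)^(1/0.57) ≈ 17.5465.

k_gold ≈ 17.55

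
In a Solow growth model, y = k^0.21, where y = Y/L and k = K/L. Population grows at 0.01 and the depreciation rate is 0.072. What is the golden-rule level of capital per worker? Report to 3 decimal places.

The effective depreciation rate is n + δ = 0.01 + 0.072 = 0.082.
At the golden rule the marginal product of capital equals n+δ: 0.21·k^(0.21−1) = 0.082. Solving, k_gold = (0.21/0.082)^(1/0.79) ≈ 3.2883.

k_gold ≈ 3.288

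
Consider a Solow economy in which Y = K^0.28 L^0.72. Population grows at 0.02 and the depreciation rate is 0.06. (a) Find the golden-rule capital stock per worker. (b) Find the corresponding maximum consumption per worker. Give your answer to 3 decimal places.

Break-even investment rate: n + δ = 0.02 + 0.06 = 0.08.
Maximizing c = f(k) − (n+δ)·k gives f'(k) = n+δ, i.e. 0.28·k^(0.28−1) = 0.08, so k_gold = (0.28/0.08)^(1/0.72) ≈ 5.6971.
y_gold = 5.6971^0.28 ≈ 1.6277; c_gold = y_gold − 0.08·k_gold ≈ 1.1720.

(a) k_gold ≈ 5.697; (b) c_gold ≈ 1.172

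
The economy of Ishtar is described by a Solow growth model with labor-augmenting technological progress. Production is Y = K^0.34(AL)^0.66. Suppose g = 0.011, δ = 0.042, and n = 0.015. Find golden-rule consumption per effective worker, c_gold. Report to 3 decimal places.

c_gold ≈ 1.512

The effective depreciation rate is n + g + δ = 0.015 + 0.011 + 0.042 = 0.068.
Golden rule sets MPK = n+g+δ: 0.34·k^(0.34−1) = 0.068, so k_gold = (0.34/0.068)^(1/0.66) ≈ 11.4563.
y_gold = 11.4563^0.34 ≈ 2.2913.
c_gold = y_gold − (n+g+δ)·k_gold = 2.2913 − 0.068·11.4563 ≈ 1.5122.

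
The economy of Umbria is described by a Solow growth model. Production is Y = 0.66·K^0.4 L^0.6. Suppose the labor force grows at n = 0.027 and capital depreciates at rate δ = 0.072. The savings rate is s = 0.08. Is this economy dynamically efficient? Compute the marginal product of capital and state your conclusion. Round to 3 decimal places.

dynamically efficient; MPK ≈ 0.495

n + δ = 0.027 + 0.072 = 0.099.
Steady-state k*: s·A·k^0.4 = 0.099·k gives k* = (0.08·0.66/0.099)^(1/0.6) ≈ 0.3508.
MPK = 0.4·0.66·0.3508^(-0.6) ≈ 0.4950.
MPK > n+δ = 0.099, so the economy is dynamically efficient (under-saving).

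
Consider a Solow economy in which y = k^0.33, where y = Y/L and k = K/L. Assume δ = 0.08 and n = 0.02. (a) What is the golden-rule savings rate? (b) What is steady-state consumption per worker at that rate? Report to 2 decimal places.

(a) s_gold = 0.33; (b) c_gold ≈ 1.21

Break-even investment rate: n + δ = 0.02 + 0.08 = 0.1.
For Cobb-Douglas, s_gold equals capital's share: s_gold = 0.33.
Maximizing c = f(k) − (n+δ)·k gives f'(k) = n+δ, i.e. 0.33·k^(0.33−1) = 0.1, so k_gold = (0.33/0.1)^(1/0.67) ≈ 5.9416.
y_gold = 5.9416^0.33 ≈ 1.8005; c_gold = (1−0.33)·y_gold ≈ 1.2063.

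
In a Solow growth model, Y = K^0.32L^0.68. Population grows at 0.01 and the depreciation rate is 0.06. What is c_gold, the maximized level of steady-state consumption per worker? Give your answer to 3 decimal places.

The effective depreciation rate is n + δ = 0.01 + 0.06 = 0.07.
Setting f'(k) = n+δ gives 0.32·k^(0.32−1) = 0.07, hence k_gold = (0.32/0.07)^(1/0.68) ≈ 9.3468.
y_gold = 9.3468^0.32 ≈ 2.0446.
c_gold = y_gold − (n+δ)·k_gold = 2.0446 − 0.07·9.3468 ≈ 1.3903.

c_gold ≈ 1.390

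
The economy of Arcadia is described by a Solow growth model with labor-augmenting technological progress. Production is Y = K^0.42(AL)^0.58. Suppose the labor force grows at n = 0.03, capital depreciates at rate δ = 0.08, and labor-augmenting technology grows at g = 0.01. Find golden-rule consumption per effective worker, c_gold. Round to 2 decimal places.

c_gold ≈ 1.44

Capital per effective worker breaks even when investment replaces (n + g + δ)·k; here n + g + δ = 0.12.
Golden rule sets MPK = n+g+δ: 0.42·k^(0.42−1) = 0.12, so k_gold = (0.42/0.12)^(1/0.58) ≈ 8.6706.
y_gold = 8.6706^0.42 ≈ 2.4773.
c_gold = y_gold − (n+g+δ)·k_gold = 2.4773 − 0.12·8.6706 ≈ 1.4368.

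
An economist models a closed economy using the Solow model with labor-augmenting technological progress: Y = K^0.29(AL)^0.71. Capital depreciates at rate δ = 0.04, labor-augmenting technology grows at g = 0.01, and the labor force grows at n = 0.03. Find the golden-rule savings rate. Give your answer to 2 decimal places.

s_gold = 0.29

Break-even investment rate: n + g + δ = 0.03 + 0.01 + 0.04 = 0.08.
At the golden rule MPK = n+g+δ, and in any Cobb-Douglas steady state s = (n+g+δ)·k/y = MPK·k/y = capital's share 0.29.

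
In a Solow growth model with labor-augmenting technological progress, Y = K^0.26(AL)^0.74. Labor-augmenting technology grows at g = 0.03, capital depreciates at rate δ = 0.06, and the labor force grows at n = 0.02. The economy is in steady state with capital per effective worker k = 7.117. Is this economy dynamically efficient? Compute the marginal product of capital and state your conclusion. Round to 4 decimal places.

Capital per effective worker breaks even when investment replaces (n + g + δ)·k; here n + g + δ = 0.11.
MPK = 0.26·k^(0.26−1) = 0.26·7.117^(-0.74) ≈ 0.0609.
MPK < 0.11, so the economy is dynamically inefficient (over-saving).

dynamically inefficient; MPK ≈ 0.0609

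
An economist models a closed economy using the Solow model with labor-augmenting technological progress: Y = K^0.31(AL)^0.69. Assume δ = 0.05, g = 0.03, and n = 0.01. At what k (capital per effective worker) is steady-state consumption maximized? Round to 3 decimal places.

Capital per effective worker breaks even when investment replaces (n + g + δ)·k; here n + g + δ = 0.09.
Golden rule sets MPK = n+g+δ: 0.31·k^(0.31−1) = 0.09, so k_gold = (0.31/0.09)^(1/0.69) ≈ 6.0039.

k_gold ≈ 6.004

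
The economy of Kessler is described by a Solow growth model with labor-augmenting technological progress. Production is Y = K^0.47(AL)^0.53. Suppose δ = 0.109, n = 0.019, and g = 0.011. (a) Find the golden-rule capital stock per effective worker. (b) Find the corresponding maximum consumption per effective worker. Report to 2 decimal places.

(a) k_gold ≈ 9.96; (b) c_gold ≈ 1.56

n + g + δ = 0.019 + 0.011 + 0.109 = 0.139.
At the golden rule the marginal product of capital equals n+g+δ: 0.47·k^(0.47−1) = 0.139. Solving, k_gold = (0.47/0.139)^(1/0.53) ≈ 9.9602.
y_gold = 9.9602^0.47 ≈ 2.9457; c_gold = y_gold − 0.139·k_gold ≈ 1.5612.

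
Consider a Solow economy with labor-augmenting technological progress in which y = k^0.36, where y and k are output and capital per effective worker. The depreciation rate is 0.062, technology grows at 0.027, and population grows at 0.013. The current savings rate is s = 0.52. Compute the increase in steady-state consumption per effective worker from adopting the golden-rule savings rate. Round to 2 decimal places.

Break-even investment rate: n + g + δ = 0.013 + 0.027 + 0.062 = 0.102.
Current steady state (s = 0.52): k* = (0.52/0.102)^(1/0.64) ≈ 12.7443, y* = 12.7443^0.36 ≈ 2.4999, c* = (1−0.52)·2.4999 ≈ 1.1999.
Golden rule sets MPK = n+g+δ: 0.36·k^(0.36−1) = 0.102, so k_gold = (0.36/0.102)^(1/0.64) ≈ 7.1744.
y_gold = 7.1744^0.36 ≈ 2.0327, c_gold = y_gold − 0.102·k_gold ≈ 1.3010.
Gain: Δc = 1.3010 − 1.1999 ≈ 0.1010.

Δc ≈ 0.10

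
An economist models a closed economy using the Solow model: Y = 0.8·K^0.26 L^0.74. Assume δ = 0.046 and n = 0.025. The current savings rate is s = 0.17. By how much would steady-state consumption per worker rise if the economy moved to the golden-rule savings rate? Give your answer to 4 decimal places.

Break-even investment rate: n + δ = 0.025 + 0.046 = 0.071.
Current steady state (s = 0.17): k* = (0.17·0.8/0.071)^(1/0.74) ≈ 2.4069, y* = 0.8·2.4069^0.26 ≈ 1.0052, c* = (1−0.17)·1.0052 ≈ 0.8343.
Golden rule sets MPK = n+δ: 0.26·0.8·k^(0.26−1) = 0.071, so k_gold = (0.26·0.8/0.071)^(1/0.74) ≈ 4.2738.
y_gold = 0.8·4.2738^0.26 ≈ 1.1671, c_gold = y_gold − 0.071·k_gold ≈ 0.8636.
Gain: Δc = 0.8636 − 0.8343 ≈ 0.0293.

Δc ≈ 0.0293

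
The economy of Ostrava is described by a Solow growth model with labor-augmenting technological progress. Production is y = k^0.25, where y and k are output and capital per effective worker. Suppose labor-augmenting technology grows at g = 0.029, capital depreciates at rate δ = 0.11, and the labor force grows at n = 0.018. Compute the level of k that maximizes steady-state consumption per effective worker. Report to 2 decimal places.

k_gold ≈ 1.86

n + g + δ = 0.018 + 0.029 + 0.11 = 0.157.
Maximizing c = f(k) − (n+g+δ)·k gives f'(k) = n+g+δ, i.e. 0.25·k^(0.25−1) = 0.157, so k_gold = (0.25/0.157)^(1/0.75) ≈ 1.8595.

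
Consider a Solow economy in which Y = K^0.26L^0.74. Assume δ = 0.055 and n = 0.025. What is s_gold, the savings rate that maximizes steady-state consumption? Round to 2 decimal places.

Capital per worker breaks even when investment replaces (n + δ)·k; here n + δ = 0.08.
At the golden rule MPK = n+δ, and in any Cobb-Douglas steady state s = (n+δ)·k/y = MPK·k/y = capital's share 0.26.

s_gold = 0.26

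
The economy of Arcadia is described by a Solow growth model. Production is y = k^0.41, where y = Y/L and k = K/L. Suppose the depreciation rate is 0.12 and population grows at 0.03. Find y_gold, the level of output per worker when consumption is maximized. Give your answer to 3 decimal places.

n + δ = 0.03 + 0.12 = 0.15.
Maximizing c = f(k) − (n+δ)·k gives f'(k) = n+δ, i.e. 0.41·k^(0.41−1) = 0.15, so k_gold = (0.41/0.15)^(1/0.59) ≈ 5.4974.
Output: y_gold = k_gold^0.41 = 5.4974^0.41 ≈ 2.0112.

y_gold ≈ 2.011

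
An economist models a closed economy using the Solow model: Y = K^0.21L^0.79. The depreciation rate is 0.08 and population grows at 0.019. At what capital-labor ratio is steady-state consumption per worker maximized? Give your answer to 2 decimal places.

k_gold ≈ 2.59

n + δ = 0.019 + 0.08 = 0.099.
Maximizing c = f(k) − (n+δ)·k gives f'(k) = n+δ, i.e. 0.21·k^(0.21−1) = 0.099, so k_gold = (0.21/0.099)^(1/0.79) ≈ 2.5906.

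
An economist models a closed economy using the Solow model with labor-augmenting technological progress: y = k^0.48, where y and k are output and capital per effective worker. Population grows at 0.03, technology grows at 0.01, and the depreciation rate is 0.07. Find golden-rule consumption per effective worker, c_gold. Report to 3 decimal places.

Capital per effective worker breaks even when investment replaces (n + g + δ)·k; here n + g + δ = 0.11.
Setting f'(k) = n+g+δ gives 0.48·k^(0.48−1) = 0.11, hence k_gold = (0.48/0.11)^(1/0.52) ≈ 17.0011.
y_gold = 17.0011^0.48 ≈ 3.8961.
c_gold = y_gold − (n+g+δ)·k_gold = 3.8961 − 0.11·17.0011 ≈ 2.0260.

c_gold ≈ 2.026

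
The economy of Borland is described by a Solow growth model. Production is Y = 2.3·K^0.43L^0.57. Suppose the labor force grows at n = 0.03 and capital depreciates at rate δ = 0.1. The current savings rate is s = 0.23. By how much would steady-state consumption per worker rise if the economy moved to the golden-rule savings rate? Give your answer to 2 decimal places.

Break-even investment rate: n + δ = 0.03 + 0.1 = 0.13.
Current steady state (s = 0.23): k* = (0.23·2.3/0.13)^(1/0.57) ≈ 11.7306, y* = 2.3·11.7306^0.43 ≈ 6.6303, c* = (1−0.23)·6.6303 ≈ 5.1054.
Setting f'(k) = n+δ gives 0.43·2.3·k^(0.43−1) = 0.13, hence k_gold = (0.43·2.3/0.13)^(1/0.57) ≈ 35.1607.
y_gold = 2.3·35.1607^0.43 ≈ 10.6300, c_gold = y_gold − 0.13·k_gold ≈ 6.0591.
Gain: Δc = 6.0591 − 5.1054 ≈ 0.9537.

Δc ≈ 0.95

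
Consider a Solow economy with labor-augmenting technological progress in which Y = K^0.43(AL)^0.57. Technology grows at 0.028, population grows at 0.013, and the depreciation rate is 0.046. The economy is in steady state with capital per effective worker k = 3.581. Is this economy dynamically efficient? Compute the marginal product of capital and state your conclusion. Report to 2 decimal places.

dynamically efficient; MPK ≈ 0.21

n + g + δ = 0.013 + 0.028 + 0.046 = 0.087.
MPK = 0.43·k^(0.43−1) = 0.43·3.581^(-0.57) ≈ 0.2078.
MPK > 0.087, so the economy is dynamically efficient (under-saving).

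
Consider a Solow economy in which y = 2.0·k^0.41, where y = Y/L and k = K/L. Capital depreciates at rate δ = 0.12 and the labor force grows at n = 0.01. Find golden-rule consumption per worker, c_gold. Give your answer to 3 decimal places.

c_gold ≈ 4.244

n + δ = 0.01 + 0.12 = 0.13.
Setting f'(k) = n+δ gives 0.41·2.0·k^(0.41−1) = 0.13, hence k_gold = (0.41·2.0/0.13)^(1/0.59) ≈ 22.6836.
y_gold = 2.0·22.6836^0.41 ≈ 7.1924.
c_gold = y_gold − (n+δ)·k_gold = 7.1924 − 0.13·22.6836 ≈ 4.2435.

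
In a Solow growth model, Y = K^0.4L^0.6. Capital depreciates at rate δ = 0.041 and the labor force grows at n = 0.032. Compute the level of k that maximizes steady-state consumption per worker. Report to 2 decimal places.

The effective depreciation rate is n + δ = 0.032 + 0.041 = 0.073.
Maximizing c = f(k) − (n+δ)·k gives f'(k) = n+δ, i.e. 0.4·k^(0.4−1) = 0.073, so k_gold = (0.4/0.073)^(1/0.6) ≈ 17.0305.

k_gold ≈ 17.03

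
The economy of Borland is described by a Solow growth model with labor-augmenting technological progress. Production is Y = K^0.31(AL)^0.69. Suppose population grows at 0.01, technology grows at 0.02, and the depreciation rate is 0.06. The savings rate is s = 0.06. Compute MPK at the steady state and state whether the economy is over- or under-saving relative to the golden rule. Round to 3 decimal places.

Capital per effective worker breaks even when investment replaces (n + g + δ)·k; here n + g + δ = 0.09.
Steady-state k*: s·k^0.31 = 0.09·k gives k* = (0.06/0.09)^(1/0.69) ≈ 0.5556.
MPK = 0.31·0.5556^(-0.69) ≈ 0.4650.
MPK > n+g+δ = 0.09, so the economy is dynamically efficient (under-saving).

under-saving; MPK ≈ 0.465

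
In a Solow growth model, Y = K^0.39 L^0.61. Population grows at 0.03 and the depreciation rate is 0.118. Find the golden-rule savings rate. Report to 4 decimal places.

s_gold = 0.3900

Capital per worker breaks even when investment replaces (n + δ)·k; here n + δ = 0.148.
At the golden rule MPK = n+δ, and in any Cobb-Douglas steady state s = (n+δ)·k/y = MPK·k/y = capital's share 0.39.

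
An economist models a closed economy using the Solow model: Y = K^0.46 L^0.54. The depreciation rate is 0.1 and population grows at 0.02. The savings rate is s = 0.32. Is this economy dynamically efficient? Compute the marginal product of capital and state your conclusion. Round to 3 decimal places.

dynamically efficient; MPK ≈ 0.172

Break-even investment rate: n + δ = 0.02 + 0.1 = 0.12.
Steady-state k*: s·k^0.46 = 0.12·k gives k* = (0.32/0.12)^(1/0.54) ≈ 6.1494.
MPK = 0.46·6.1494^(-0.54) ≈ 0.1725.
MPK > n+δ = 0.12, so the economy is dynamically efficient (under-saving).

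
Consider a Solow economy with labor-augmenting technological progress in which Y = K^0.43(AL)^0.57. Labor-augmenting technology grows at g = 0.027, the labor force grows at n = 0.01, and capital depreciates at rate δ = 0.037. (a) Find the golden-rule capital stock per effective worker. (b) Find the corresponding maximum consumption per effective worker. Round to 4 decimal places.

n + g + δ = 0.01 + 0.027 + 0.037 = 0.074.
Setting f'(k) = n+g+δ gives 0.43·k^(0.43−1) = 0.074, hence k_gold = (0.43/0.074)^(1/0.57) ≈ 21.9162.
y_gold = 21.9162^0.43 ≈ 3.7716; c_gold = y_gold − 0.074·k_gold ≈ 2.1498.

(a) k_gold ≈ 21.9162; (b) c_gold ≈ 2.1498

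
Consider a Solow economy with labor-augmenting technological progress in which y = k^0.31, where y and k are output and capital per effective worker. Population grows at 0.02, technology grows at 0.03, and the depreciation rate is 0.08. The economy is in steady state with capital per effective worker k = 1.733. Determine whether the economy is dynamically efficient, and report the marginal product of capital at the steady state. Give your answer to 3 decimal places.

dynamically efficient; MPK ≈ 0.212

The effective depreciation rate is n + g + δ = 0.02 + 0.03 + 0.08 = 0.13.
MPK = 0.31·k^(0.31−1) = 0.31·1.733^(-0.69) ≈ 0.2121.
MPK > 0.13, so the economy is dynamically efficient (under-saving).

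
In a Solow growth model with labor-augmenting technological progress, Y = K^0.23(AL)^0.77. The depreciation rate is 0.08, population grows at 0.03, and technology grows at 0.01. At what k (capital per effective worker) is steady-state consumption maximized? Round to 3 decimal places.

Break-even investment rate: n + g + δ = 0.03 + 0.01 + 0.08 = 0.12.
Setting f'(k) = n+g+δ gives 0.23·k^(0.23−1) = 0.12, hence k_gold = (0.23/0.12)^(1/0.77) ≈ 2.3278.

k_gold ≈ 2.328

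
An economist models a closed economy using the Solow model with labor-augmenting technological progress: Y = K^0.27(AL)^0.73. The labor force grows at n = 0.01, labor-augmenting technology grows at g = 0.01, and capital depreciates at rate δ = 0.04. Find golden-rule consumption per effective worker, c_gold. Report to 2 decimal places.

c_gold ≈ 1.27

The effective depreciation rate is n + g + δ = 0.01 + 0.01 + 0.04 = 0.06.
At the golden rule the marginal product of capital equals n+g+δ: 0.27·k^(0.27−1) = 0.06. Solving, k_gold = (0.27/0.06)^(1/0.73) ≈ 7.8490.
y_gold = 7.8490^0.27 ≈ 1.7442.
c_gold = y_gold − (n+g+δ)·k_gold = 1.7442 − 0.06·7.8490 ≈ 1.2733.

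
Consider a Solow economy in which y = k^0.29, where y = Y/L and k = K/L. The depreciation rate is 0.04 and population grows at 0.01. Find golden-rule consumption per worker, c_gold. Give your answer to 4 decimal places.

Break-even investment rate: n + δ = 0.01 + 0.04 = 0.05.
Golden rule sets MPK = n+δ: 0.29·k^(0.29−1) = 0.05, so k_gold = (0.29/0.05)^(1/0.71) ≈ 11.8919.
y_gold = 11.8919^0.29 ≈ 2.0503.
c_gold = y_gold − (n+δ)·k_gold = 2.0503 − 0.05·11.8919 ≈ 1.4557.

c_gold ≈ 1.4557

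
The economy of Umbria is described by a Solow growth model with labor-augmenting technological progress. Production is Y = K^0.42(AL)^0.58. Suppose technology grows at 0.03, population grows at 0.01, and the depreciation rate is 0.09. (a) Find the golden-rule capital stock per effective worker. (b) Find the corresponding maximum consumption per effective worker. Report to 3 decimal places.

Capital per effective worker breaks even when investment replaces (n + g + δ)·k; here n + g + δ = 0.13.
Setting f'(k) = n+g+δ gives 0.42·k^(0.42−1) = 0.13, hence k_gold = (0.42/0.13)^(1/0.58) ≈ 7.5529.
y_gold = 7.5529^0.42 ≈ 2.3378; c_gold = y_gold − 0.13·k_gold ≈ 1.3559.

(a) k_gold ≈ 7.553; (b) c_gold ≈ 1.356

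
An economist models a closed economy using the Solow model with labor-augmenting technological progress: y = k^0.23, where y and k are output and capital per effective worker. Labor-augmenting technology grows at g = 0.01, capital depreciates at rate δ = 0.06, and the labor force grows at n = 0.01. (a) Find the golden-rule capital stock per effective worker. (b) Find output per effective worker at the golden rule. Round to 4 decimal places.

The effective depreciation rate is n + g + δ = 0.01 + 0.01 + 0.06 = 0.08.
Setting f'(k) = n+g+δ gives 0.23·k^(0.23−1) = 0.08, hence k_gold = (0.23/0.08)^(1/0.77) ≈ 3.9412.
y_gold = 3.9412^0.23 ≈ 1.3709.

(a) k_gold ≈ 3.9412; (b) y_gold ≈ 1.3709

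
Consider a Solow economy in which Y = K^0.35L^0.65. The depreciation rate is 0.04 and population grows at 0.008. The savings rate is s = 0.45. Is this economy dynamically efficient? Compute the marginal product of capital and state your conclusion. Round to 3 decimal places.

dynamically inefficient; MPK ≈ 0.037

Break-even investment rate: n + δ = 0.008 + 0.04 = 0.048.
Steady-state k*: s·k^0.35 = 0.048·k gives k* = (0.45/0.048)^(1/0.65) ≈ 31.2853.
MPK = 0.35·31.2853^(-0.65) ≈ 0.0373.
MPK < n+δ = 0.048, so the economy is dynamically inefficient (over-saving).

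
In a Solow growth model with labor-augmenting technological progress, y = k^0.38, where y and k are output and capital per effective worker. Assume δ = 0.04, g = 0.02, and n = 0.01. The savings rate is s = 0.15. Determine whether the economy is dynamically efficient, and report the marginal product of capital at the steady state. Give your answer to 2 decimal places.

dynamically efficient; MPK ≈ 0.18

Capital per effective worker breaks even when investment replaces (n + g + δ)·k; here n + g + δ = 0.07.
Steady-state k*: s·k^0.38 = 0.07·k gives k* = (0.15/0.07)^(1/0.62) ≈ 3.4187.
MPK = 0.38·3.4187^(-0.62) ≈ 0.1773.
MPK > n+g+δ = 0.07, so the economy is dynamically efficient (under-saving).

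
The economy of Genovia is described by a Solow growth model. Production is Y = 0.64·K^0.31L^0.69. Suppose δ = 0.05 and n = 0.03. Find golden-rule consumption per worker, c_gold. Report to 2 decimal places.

The effective depreciation rate is n + δ = 0.03 + 0.05 = 0.08.
Golden rule sets MPK = n+δ: 0.31·0.64·k^(0.31−1) = 0.08, so k_gold = (0.31·0.64/0.08)^(1/0.69) ≈ 3.7297.
y_gold = 0.64·3.7297^0.31 ≈ 0.9625.
c_gold = y_gold − (n+δ)·k_gold = 0.9625 − 0.08·3.7297 ≈ 0.6641.

c_gold ≈ 0.66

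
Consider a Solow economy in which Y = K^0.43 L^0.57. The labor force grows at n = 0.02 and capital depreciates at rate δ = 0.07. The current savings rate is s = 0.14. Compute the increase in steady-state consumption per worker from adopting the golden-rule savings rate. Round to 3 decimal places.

n + δ = 0.02 + 0.07 = 0.09.
Current steady state (s = 0.14): k* = (0.14/0.09)^(1/0.57) ≈ 2.1709, y* = 2.1709^0.43 ≈ 1.3956, c* = (1−0.14)·1.3956 ≈ 1.2002.
Maximizing c = f(k) − (n+δ)·k gives f'(k) = n+δ, i.e. 0.43·k^(0.43−1) = 0.09, so k_gold = (0.43/0.09)^(1/0.57) ≈ 15.5462.
y_gold = 15.5462^0.43 ≈ 3.2539, c_gold = y_gold − 0.09·k_gold ≈ 1.8547.
Gain: Δc = 1.8547 − 1.2002 ≈ 0.6545.

Δc ≈ 0.654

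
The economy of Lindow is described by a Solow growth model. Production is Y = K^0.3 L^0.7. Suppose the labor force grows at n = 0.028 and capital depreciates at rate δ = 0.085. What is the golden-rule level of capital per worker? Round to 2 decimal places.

k_gold ≈ 4.03

n + δ = 0.028 + 0.085 = 0.113.
At the golden rule the marginal product of capital equals n+δ: 0.3·k^(0.3−1) = 0.113. Solving, k_gold = (0.3/0.113)^(1/0.7) ≈ 4.0344.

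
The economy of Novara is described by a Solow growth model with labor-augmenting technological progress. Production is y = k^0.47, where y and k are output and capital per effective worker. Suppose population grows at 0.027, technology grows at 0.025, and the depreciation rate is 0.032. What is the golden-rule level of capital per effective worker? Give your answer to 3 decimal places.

n + g + δ = 0.027 + 0.025 + 0.032 = 0.084.
At the golden rule the marginal product of capital equals n+g+δ: 0.47·k^(0.47−1) = 0.084. Solving, k_gold = (0.47/0.084)^(1/0.53) ≈ 25.7619.

k_gold ≈ 25.762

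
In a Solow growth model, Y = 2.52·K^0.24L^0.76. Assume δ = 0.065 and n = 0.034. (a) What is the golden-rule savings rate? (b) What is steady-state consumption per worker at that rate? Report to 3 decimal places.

The effective depreciation rate is n + δ = 0.034 + 0.065 = 0.099.
For Cobb-Douglas, s_gold equals capital's share: s_gold = 0.24.
Setting f'(k) = n+δ gives 0.24·2.52·k^(0.24−1) = 0.099, hence k_gold = (0.24·2.52/0.099)^(1/0.76) ≈ 10.8188.
y_gold = 2.52·10.8188^0.24 ≈ 4.4628; c_gold = (1−0.24)·y_gold ≈ 3.3917.

(a) s_gold = 0.240; (b) c_gold ≈ 3.392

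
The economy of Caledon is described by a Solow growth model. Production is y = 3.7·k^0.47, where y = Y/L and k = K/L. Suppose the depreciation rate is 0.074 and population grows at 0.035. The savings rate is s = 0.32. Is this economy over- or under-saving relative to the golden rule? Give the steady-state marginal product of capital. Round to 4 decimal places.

The effective depreciation rate is n + δ = 0.035 + 0.074 = 0.109.
Steady-state k*: s·A·k^0.47 = 0.109·k gives k* = (0.32·3.7/0.109)^(1/0.53) ≈ 90.0691.
MPK = 0.47·3.7·90.0691^(-0.53) ≈ 0.1601.
MPK > n+δ = 0.109, so the economy is dynamically efficient (under-saving).

under-saving; MPK ≈ 0.1601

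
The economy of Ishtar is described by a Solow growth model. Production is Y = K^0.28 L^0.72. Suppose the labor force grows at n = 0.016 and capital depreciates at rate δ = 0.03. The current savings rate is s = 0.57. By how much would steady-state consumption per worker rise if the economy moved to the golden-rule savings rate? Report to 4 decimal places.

Δc ≈ 0.3090

Break-even investment rate: n + δ = 0.016 + 0.03 = 0.046.
Current steady state (s = 0.57): k* = (0.57/0.046)^(1/0.72) ≈ 32.9775, y* = 32.9775^0.28 ≈ 2.6613, c* = (1−0.57)·2.6613 ≈ 1.1444.
At the golden rule the marginal product of capital equals n+δ: 0.28·k^(0.28−1) = 0.046. Solving, k_gold = (0.28/0.046)^(1/0.72) ≈ 12.2870.
y_gold = 12.2870^0.28 ≈ 2.0186, c_gold = y_gold − 0.046·k_gold ≈ 1.4534.
Gain: Δc = 1.4534 − 1.1444 ≈ 0.3090.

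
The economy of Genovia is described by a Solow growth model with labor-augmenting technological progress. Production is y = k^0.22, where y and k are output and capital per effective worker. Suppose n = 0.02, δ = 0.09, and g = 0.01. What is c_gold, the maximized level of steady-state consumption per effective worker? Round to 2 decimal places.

c_gold ≈ 0.93

Capital per effective worker breaks even when investment replaces (n + g + δ)·k; here n + g + δ = 0.12.
Maximizing c = f(k) − (n+g+δ)·k gives f'(k) = n+g+δ, i.e. 0.22·k^(0.22−1) = 0.12, so k_gold = (0.22/0.12)^(1/0.78) ≈ 2.1751.
y_gold = 2.1751^0.22 ≈ 1.1864.
c_gold = y_gold − (n+g+δ)·k_gold = 1.1864 − 0.12·2.1751 ≈ 0.9254.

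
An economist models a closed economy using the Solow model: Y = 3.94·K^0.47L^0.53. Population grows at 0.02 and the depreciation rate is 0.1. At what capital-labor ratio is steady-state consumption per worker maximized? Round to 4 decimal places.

Break-even investment rate: n + δ = 0.02 + 0.1 = 0.12.
Maximizing c = f(k) − (n+δ)·k gives f'(k) = n+δ, i.e. 0.47·3.94·k^(0.47−1) = 0.12, so k_gold = (0.47·3.94/0.12)^(1/0.53) ≈ 174.6982.

k_gold ≈ 174.6982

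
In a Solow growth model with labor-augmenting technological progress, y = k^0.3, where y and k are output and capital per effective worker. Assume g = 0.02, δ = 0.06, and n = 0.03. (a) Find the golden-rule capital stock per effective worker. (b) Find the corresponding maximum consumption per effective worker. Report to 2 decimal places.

(a) k_gold ≈ 4.19; (b) c_gold ≈ 1.08

n + g + δ = 0.03 + 0.02 + 0.06 = 0.11.
Golden rule sets MPK = n+g+δ: 0.3·k^(0.3−1) = 0.11, so k_gold = (0.3/0.11)^(1/0.7) ≈ 4.1925.
y_gold = 4.1925^0.3 ≈ 1.5372; c_gold = y_gold − 0.11·k_gold ≈ 1.0761.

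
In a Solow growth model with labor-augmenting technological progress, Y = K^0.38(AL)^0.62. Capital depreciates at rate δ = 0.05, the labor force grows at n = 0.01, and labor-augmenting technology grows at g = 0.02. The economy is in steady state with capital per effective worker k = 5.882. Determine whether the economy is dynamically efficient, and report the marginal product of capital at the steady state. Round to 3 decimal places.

dynamically efficient; MPK ≈ 0.127

Capital per effective worker breaks even when investment replaces (n + g + δ)·k; here n + g + δ = 0.08.
MPK = 0.38·k^(0.38−1) = 0.38·5.882^(-0.62) ≈ 0.1267.
MPK > 0.08, so the economy is dynamically efficient (under-saving).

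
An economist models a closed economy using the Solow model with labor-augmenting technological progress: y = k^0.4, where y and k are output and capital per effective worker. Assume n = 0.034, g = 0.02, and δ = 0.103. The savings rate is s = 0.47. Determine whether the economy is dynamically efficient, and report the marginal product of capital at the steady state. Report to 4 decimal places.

dynamically inefficient; MPK ≈ 0.1336

The effective depreciation rate is n + g + δ = 0.034 + 0.02 + 0.103 = 0.157.
Steady-state k*: s·k^0.4 = 0.157·k gives k* = (0.47/0.157)^(1/0.6) ≈ 6.2182.
MPK = 0.4·6.2182^(-0.6) ≈ 0.1336.
MPK < n+g+δ = 0.157, so the economy is dynamically inefficient (over-saving).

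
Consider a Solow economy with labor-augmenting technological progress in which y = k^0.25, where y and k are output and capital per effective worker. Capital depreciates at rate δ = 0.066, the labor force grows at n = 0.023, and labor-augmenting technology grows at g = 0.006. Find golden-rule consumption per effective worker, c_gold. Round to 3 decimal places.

Break-even investment rate: n + g + δ = 0.023 + 0.006 + 0.066 = 0.095.
Setting f'(k) = n+g+δ gives 0.25·k^(0.25−1) = 0.095, hence k_gold = (0.25/0.095)^(1/0.75) ≈ 3.6332.
y_gold = 3.6332^0.25 ≈ 1.3806.
c_gold = y_gold − (n+g+δ)·k_gold = 1.3806 − 0.095·3.6332 ≈ 1.0355.

c_gold ≈ 1.035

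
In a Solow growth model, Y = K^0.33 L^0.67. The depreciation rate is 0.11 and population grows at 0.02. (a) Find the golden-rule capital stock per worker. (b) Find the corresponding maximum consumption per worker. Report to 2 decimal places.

n + δ = 0.02 + 0.11 = 0.13.
Golden rule sets MPK = n+δ: 0.33·k^(0.33−1) = 0.13, so k_gold = (0.33/0.13)^(1/0.67) ≈ 4.0164.
y_gold = 4.0164^0.33 ≈ 1.5822; c_gold = y_gold − 0.13·k_gold ≈ 1.0601.

(a) k_gold ≈ 4.02; (b) c_gold ≈ 1.06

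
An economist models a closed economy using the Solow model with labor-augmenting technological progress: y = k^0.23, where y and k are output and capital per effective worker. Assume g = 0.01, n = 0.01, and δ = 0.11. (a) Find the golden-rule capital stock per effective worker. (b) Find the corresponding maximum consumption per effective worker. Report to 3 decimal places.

(a) k_gold ≈ 2.098; (b) c_gold ≈ 0.913

The effective depreciation rate is n + g + δ = 0.01 + 0.01 + 0.11 = 0.13.
Maximizing c = f(k) − (n+g+δ)·k gives f'(k) = n+g+δ, i.e. 0.23·k^(0.23−1) = 0.13, so k_gold = (0.23/0.13)^(1/0.77) ≈ 2.0980.
y_gold = 2.0980^0.23 ≈ 1.1858; c_gold = y_gold − 0.13·k_gold ≈ 0.9131.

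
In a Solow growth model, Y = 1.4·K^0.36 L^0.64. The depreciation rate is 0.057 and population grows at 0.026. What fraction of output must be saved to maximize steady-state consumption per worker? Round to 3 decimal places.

The effective depreciation rate is n + δ = 0.026 + 0.057 = 0.083.
At the golden rule MPK = n+δ, and in any Cobb-Douglas steady state s = (n+δ)·k/y = MPK·k/y = capital's share 0.36.

s_gold = 0.360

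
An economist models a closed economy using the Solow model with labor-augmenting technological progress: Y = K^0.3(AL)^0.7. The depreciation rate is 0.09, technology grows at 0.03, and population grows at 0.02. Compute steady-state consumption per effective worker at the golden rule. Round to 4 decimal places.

c_gold ≈ 0.9704

The effective depreciation rate is n + g + δ = 0.02 + 0.03 + 0.09 = 0.14.
Setting f'(k) = n+g+δ gives 0.3·k^(0.3−1) = 0.14, hence k_gold = (0.3/0.14)^(1/0.7) ≈ 2.9706.
y_gold = 2.9706^0.3 ≈ 1.3863.
c_gold = y_gold − (n+g+δ)·k_gold = 1.3863 − 0.14·2.9706 ≈ 0.9704.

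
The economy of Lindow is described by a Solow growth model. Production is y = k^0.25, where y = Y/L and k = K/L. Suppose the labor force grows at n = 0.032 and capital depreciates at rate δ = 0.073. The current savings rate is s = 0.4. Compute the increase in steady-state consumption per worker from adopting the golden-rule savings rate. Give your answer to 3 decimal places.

Break-even investment rate: n + δ = 0.032 + 0.073 = 0.105.
Current steady state (s = 0.4): k* = (0.4/0.105)^(1/0.75) ≈ 5.9497, y* = 5.9497^0.25 ≈ 1.5618, c* = (1−0.4)·1.5618 ≈ 0.9371.
Setting f'(k) = n+δ gives 0.25·k^(0.25−1) = 0.105, hence k_gold = (0.25/0.105)^(1/0.75) ≈ 3.1793.
y_gold = 3.1793^0.25 ≈ 1.3353, c_gold = y_gold − 0.105·k_gold ≈ 1.0015.
Gain: Δc = 1.0015 − 0.9371 ≈ 0.0644.

Δc ≈ 0.064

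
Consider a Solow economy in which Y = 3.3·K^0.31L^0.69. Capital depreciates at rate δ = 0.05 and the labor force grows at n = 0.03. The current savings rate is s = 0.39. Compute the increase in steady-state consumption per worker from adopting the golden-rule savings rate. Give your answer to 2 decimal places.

Break-even investment rate: n + δ = 0.03 + 0.05 = 0.08.
Current steady state (s = 0.39): k* = (0.39·3.3/0.08)^(1/0.69) ≈ 56.0446, y* = 3.3·56.0446^0.31 ≈ 11.4963, c* = (1−0.39)·11.4963 ≈ 7.0128.
Maximizing c = f(k) − (n+δ)·k gives f'(k) = n+δ, i.e. 0.31·3.3·k^(0.31−1) = 0.08, so k_gold = (0.31·3.3/0.08)^(1/0.69) ≈ 40.1825.
y_gold = 3.3·40.1825^0.31 ≈ 10.3697, c_gold = y_gold − 0.08·k_gold ≈ 7.1551.
Gain: Δc = 7.1551 − 7.0128 ≈ 0.1423.

Δc ≈ 0.14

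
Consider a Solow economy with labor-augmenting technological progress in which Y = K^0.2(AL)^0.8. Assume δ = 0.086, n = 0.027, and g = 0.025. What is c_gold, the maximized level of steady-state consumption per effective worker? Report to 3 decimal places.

c_gold ≈ 0.878

n + g + δ = 0.027 + 0.025 + 0.086 = 0.138.
Golden rule sets MPK = n+g+δ: 0.2·k^(0.2−1) = 0.138, so k_gold = (0.2/0.138)^(1/0.8) ≈ 1.5902.
y_gold = 1.5902^0.2 ≈ 1.0972.
c_gold = y_gold − (n+g+δ)·k_gold = 1.0972 − 0.138·1.5902 ≈ 0.8778.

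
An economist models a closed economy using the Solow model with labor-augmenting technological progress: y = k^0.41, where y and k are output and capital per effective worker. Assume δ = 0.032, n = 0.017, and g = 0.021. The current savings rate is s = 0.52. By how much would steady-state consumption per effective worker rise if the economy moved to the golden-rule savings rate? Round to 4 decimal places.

Capital per effective worker breaks even when investment replaces (n + g + δ)·k; here n + g + δ = 0.07.
Current steady state (s = 0.52): k* = (0.52/0.07)^(1/0.59) ≈ 29.9303, y* = 29.9303^0.41 ≈ 4.0291, c* = (1−0.52)·4.0291 ≈ 1.9340.
Golden rule sets MPK = n+g+δ: 0.41·k^(0.41−1) = 0.07, so k_gold = (0.41/0.07)^(1/0.59) ≈ 20.0061.
y_gold = 20.0061^0.41 ≈ 3.4157, c_gold = y_gold − 0.07·k_gold ≈ 2.0152.
Gain: Δc = 2.0152 − 1.9340 ≈ 0.0813.

Δc ≈ 0.0813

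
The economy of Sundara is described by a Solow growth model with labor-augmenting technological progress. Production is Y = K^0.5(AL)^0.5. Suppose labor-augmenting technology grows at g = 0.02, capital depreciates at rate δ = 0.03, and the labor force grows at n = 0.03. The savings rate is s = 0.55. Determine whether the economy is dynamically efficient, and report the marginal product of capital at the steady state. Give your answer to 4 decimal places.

dynamically inefficient; MPK ≈ 0.0727

Break-even investment rate: n + g + δ = 0.03 + 0.02 + 0.03 = 0.08.
Steady-state k*: s·k^0.5 = 0.08·k gives k* = (0.55/0.08)^(1/0.5) ≈ 47.2656.
MPK = 0.5·47.2656^(-0.5) ≈ 0.0727.
MPK < n+g+δ = 0.08, so the economy is dynamically inefficient (over-saving).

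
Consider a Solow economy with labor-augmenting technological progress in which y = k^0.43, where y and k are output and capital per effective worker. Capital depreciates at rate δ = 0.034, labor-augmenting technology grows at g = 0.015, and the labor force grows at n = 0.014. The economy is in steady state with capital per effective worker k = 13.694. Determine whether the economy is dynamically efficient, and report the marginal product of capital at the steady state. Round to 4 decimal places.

dynamically efficient; MPK ≈ 0.0967

The effective depreciation rate is n + g + δ = 0.014 + 0.015 + 0.034 = 0.063.
MPK = 0.43·k^(0.43−1) = 0.43·13.694^(-0.57) ≈ 0.0967.
MPK > 0.063, so the economy is dynamically efficient (under-saving).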